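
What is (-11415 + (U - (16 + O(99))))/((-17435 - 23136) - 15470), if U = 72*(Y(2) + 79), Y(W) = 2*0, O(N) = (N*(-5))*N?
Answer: -43262/56041 ≈ -0.77197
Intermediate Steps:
O(N) = -5*N² (O(N) = (-5*N)*N = -5*N²)
Y(W) = 0
U = 5688 (U = 72*(0 + 79) = 72*79 = 5688)
(-11415 + (U - (16 + O(99))))/((-17435 - 23136) - 15470) = (-11415 + (5688 - (16 - 5*99²)))/((-17435 - 23136) - 15470) = (-11415 + (5688 - (16 - 5*9801)))/(-40571 - 15470) = (-11415 + (5688 - (16 - 49005)))/(-56041) = (-11415 + (5688 - 1*(-48989)))*(-1/56041) = (-11415 + (5688 + 48989))*(-1/56041) = (-11415 + 54677)*(-1/56041) = 43262*(-1/56041) = -43262/56041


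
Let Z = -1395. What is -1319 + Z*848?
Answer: -1184279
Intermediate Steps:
-1319 + Z*848 = -1319 - 1395*848 = -1319 - 1182960 = -1184279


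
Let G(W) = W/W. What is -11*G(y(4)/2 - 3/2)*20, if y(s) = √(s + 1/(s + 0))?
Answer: -220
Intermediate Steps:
y(s) = √(s + 1/s)
G(W) = 1
-11*G(y(4)/2 - 3/2)*20 = -11*1*20 = -11*20 = -220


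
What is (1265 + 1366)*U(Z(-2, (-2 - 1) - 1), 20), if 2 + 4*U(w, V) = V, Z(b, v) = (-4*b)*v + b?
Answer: 23679/2 ≈ 11840.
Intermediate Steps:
Z(b, v) = b - 4*b*v (Z(b, v) = -4*b*v + b = b - 4*b*v)
U(w, V) = -½ + V/4
(1265 + 1366)*U(Z(-2, (-2 - 1) - 1), 20) = (1265 + 1366)*(-½ + (¼)*20) = 2631*(-½ + 5) = 2631*(9/2) = 23679/2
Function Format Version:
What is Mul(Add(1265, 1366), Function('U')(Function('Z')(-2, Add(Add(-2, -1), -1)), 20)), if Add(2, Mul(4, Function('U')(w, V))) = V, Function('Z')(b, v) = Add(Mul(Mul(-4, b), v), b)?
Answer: Rational(23679, 2) ≈ 11840.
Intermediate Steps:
Function('Z')(b, v) = Add(b, Mul(-4, b, v)) (Function('Z')(b, v) = Add(Mul(-4, b, v), b) = Add(b, Mul(-4, b, v)))
Function('U')(w, V) = Add(Rational(-1, 2), Mul(Rational(1, 4), V))
Mul(Add(1265, 1366), Function('U')(Function('Z')(-2, Add(Add(-2, -1), -1)), 20)) = Mul(Add(1265, 1366), Add(Rational(-1, 2), Mul(Rational(1, 4), 20))) = Mul(2631, Add(Rational(-1, 2), 5)) = Mul(2631, Rational(9, 2)) = Rational(23679, 2)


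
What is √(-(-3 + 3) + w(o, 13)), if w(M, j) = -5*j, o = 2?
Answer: I*√65 ≈ 8.0623*I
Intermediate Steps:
√(-(-3 + 3) + w(o, 13)) = √(-(-3 + 3) - 5*13) = √(-1*0 - 65) = √(0 - 65) = √(-65) = I*√65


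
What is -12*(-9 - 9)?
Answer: 216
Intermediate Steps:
-12*(-9 - 9) = -12*(-18) = 216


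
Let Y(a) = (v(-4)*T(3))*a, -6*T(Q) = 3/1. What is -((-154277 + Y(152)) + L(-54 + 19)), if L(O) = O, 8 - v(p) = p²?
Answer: 153704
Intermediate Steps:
v(p) = 8 - p²
T(Q) = -½ (T(Q) = -1/(2*1) = -1/2 = -⅙*3 = -½)
Y(a) = 4*a (Y(a) = ((8 - 1*(-4)²)*(-½))*a = ((8 - 1*16)*(-½))*a = ((8 - 16)*(-½))*a = (-8*(-½))*a = 4*a)
-((-154277 + Y(152)) + L(-54 + 19)) = -((-154277 + 4*152) + (-54 + 19)) = -((-154277 + 608) - 35) = -(-153669 - 35) = -1*(-153704) = 153704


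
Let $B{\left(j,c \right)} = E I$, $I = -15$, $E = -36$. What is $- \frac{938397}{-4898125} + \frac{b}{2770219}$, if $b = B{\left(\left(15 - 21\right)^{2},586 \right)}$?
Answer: $\frac{2602210186443}{13568878939375} \approx 0.19178$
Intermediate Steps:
$B{\left(j,c \right)} = 540$ ($B{\left(j,c \right)} = \left(-36\right) \left(-15\right) = 540$)
$b = 540$
$- \frac{938397}{-4898125} + \frac{b}{2770219} = - \frac{938397}{-4898125} + \frac{540}{2770219} = \left(-938397\right) \left(- \frac{1}{4898125}\right) + 540 \cdot \frac{1}{2770219} = \frac{938397}{4898125} + \frac{540}{2770219} = \frac{2602210186443}{13568878939375}$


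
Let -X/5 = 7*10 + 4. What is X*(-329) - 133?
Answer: 121597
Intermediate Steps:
X = -370 (X = -5*(7*10 + 4) = -5*(70 + 4) = -5*74 = -370)
X*(-329) - 133 = -370*(-329) - 133 = 121730 - 133 = 121597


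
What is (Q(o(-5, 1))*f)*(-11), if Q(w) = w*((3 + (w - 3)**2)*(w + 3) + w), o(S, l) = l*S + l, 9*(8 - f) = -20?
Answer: -226688/9 ≈ -25188.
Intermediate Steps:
f = 92/9 (f = 8 - 1/9*(-20) = 8 + 20/9 = 92/9 ≈ 10.222)
o(S, l) = l + S*l (o(S, l) = S*l + l = l + S*l)
Q(w) = w*(w + (3 + w)*(3 + (-3 + w)**2)) (Q(w) = w*((3 + (-3 + w)**2)*(3 + w) + w) = w*((3 + w)*(3 + (-3 + w)**2) + w) = w*(w + (3 + w)*(3 + (-3 + w)**2)))
(Q(o(-5, 1))*f)*(-11) = (((1*(1 - 5))*(36 + (1*(1 - 5))**3 - 5*(1 - 5) - 3*(1 - 5)**2))*(92/9))*(-11) = (((1*(-4))*(36 + (1*(-4))**3 - 5*(-4) - 3*(1*(-4))**2))*(92/9))*(-11) = (-4*(36 + (-4)**3 - 5*(-4) - 3*(-4)**2)*(92/9))*(-11) = (-4*(36 - 64 + 20 - 3*16)*(92/9))*(-11) = (-4*(36 - 64 + 20 - 48)*(92/9))*(-11) = (-4*(-56)*(92/9))*(-11) = (224*(92/9))*(-11) = (20608/9)*(-11) = -226688/9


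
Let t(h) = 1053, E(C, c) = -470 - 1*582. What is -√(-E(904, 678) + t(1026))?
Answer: -√2105 ≈ -45.880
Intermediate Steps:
E(C, c) = -1052 (E(C, c) = -470 - 582 = -1052)
-√(-E(904, 678) + t(1026)) = -√(-1*(-1052) + 1053) = -√(1052 + 1053) = -√2105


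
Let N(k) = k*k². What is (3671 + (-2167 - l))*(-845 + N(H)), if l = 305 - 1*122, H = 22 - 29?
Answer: -1569348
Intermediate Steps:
H = -7
N(k) = k³
l = 183 (l = 305 - 122 = 183)
(3671 + (-2167 - l))*(-845 + N(H)) = (3671 + (-2167 - 1*183))*(-845 + (-7)³) = (3671 + (-2167 - 183))*(-845 - 343) = (3671 - 2350)*(-1188) = 1321*(-1188) = -1569348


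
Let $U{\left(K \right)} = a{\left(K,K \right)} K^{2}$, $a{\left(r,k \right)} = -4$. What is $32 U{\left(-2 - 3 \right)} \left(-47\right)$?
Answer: $150400$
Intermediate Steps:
$U{\left(K \right)} = - 4 K^{2}$
$32 U{\left(-2 - 3 \right)} \left(-47\right) = 32 \left(- 4 \left(-2 - 3\right)^{2}\right) \left(-47\right) = 32 \left(- 4 \left(-5\right)^{2}\right) \left(-47\right) = 32 \left(\left(-4\right) 25\right) \left(-47\right) = 32 \left(-100\right) \left(-47\right) = \left(-3200\right) \left(-47\right) = 150400$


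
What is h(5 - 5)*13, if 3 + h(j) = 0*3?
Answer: -39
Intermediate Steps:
h(j) = -3 (h(j) = -3 + 0*3 = -3 + 0 = -3)
h(5 - 5)*13 = -3*13 = -39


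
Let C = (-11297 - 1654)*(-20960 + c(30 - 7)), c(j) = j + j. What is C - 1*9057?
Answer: 270848157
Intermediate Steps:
c(j) = 2*j
C = 270857214 (C = (-11297 - 1654)*(-20960 + 2*(30 - 7)) = -12951*(-20960 + 2*23) = -12951*(-20960 + 46) = -12951*(-20914) = 270857214)
C - 1*9057 = 270857214 - 1*9057 = 270857214 - 9057 = 270848157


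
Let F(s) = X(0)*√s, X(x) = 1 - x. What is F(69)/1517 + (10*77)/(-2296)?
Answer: -55/164 + √69/1517 ≈ -0.32989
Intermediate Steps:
F(s) = √s (F(s) = (1 - 1*0)*√s = (1 + 0)*√s = 1*√s = √s)
F(69)/1517 + (10*77)/(-2296) = √69/1517 + (10*77)/(-2296) = √69*(1/1517) + 770*(-1/2296) = √69/1517 - 55/164 = -55/164 + √69/1517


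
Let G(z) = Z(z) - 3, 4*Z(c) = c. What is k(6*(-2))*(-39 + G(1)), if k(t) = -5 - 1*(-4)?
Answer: 167/4 ≈ 41.750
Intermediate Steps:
Z(c) = c/4
G(z) = -3 + z/4 (G(z) = z/4 - 3 = -3 + z/4)
k(t) = -1 (k(t) = -5 + 4 = -1)
k(6*(-2))*(-39 + G(1)) = -(-39 + (-3 + (1/4)*1)) = -(-39 + (-3 + 1/4)) = -(-39 - 11/4) = -1*(-167/4) = 167/4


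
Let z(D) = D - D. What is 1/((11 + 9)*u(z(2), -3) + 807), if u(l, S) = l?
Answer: 1/807 ≈ 0.0012392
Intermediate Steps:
z(D) = 0
1/((11 + 9)*u(z(2), -3) + 807) = 1/((11 + 9)*0 + 807) = 1/(20*0 + 807) = 1/(0 + 807) = 1/807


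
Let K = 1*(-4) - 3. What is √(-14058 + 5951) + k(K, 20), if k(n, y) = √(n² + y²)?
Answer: √449 + 11*I*√67 ≈ 21.19 + 90.039*I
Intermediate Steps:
K = -7 (K = -4 - 3 = -7)
√(-14058 + 5951) + k(K, 20) = √(-14058 + 5951) + √((-7)² + 20²) = √(-8107) + √(49 + 400) = 11*I*√67 + √449 = √449 + 11*I*√67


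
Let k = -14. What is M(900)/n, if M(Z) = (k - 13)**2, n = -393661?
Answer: -729/393661 ≈ -0.0018518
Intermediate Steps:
M(Z) = 729 (M(Z) = (-14 - 13)**2 = (-27)**2 = 729)
M(900)/n = 729/(-393661) = 729*(-1/393661) = -729/393661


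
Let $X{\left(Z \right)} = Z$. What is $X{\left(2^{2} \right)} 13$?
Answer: $52$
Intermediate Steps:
$X{\left(2^{2} \right)} 13 = 2^{2} \cdot 13 = 4 \cdot 13 = 52$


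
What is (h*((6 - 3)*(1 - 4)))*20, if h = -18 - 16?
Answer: 6120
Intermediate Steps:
h = -34
(h*((6 - 3)*(1 - 4)))*20 = -34*(6 - 3)*(1 - 4)*20 = -102*(-3)*20 = -34*(-9)*20 = 306*20 = 6120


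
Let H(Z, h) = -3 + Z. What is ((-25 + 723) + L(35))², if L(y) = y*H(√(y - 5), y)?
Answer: 388399 + 41510*√30 ≈ 6.1576e+5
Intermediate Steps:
L(y) = y*(-3 + √(-5 + y)) (L(y) = y*(-3 + √(y - 5)) = y*(-3 + √(-5 + y)))
((-25 + 723) + L(35))² = ((-25 + 723) + 35*(-3 + √(-5 + 35)))² = (698 + 35*(-3 + √30))² = (698 + (-105 + 35*√30))² = (593 + 35*√30)²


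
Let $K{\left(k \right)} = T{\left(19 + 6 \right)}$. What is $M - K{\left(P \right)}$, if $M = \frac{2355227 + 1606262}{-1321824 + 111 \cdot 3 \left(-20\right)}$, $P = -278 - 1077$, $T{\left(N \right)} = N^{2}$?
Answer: $- \frac{834263989}{1328484} \approx -627.98$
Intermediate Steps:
$P = -1355$
$M = - \frac{3961489}{1328484}$ ($M = \frac{3961489}{-1321824 + 333 \left(-20\right)} = \frac{3961489}{-1321824 - 6660} = \frac{3961489}{-1328484} = 3961489 \left(- \frac{1}{1328484}\right) = - \frac{3961489}{1328484} \approx -2.982$)
$K{\left(k \right)} = 625$ ($K{\left(k \right)} = \left(19 + 6\right)^{2} = 25^{2} = 625$)
$M - K{\left(P \right)} = - \frac{3961489}{1328484} - 625 = - \frac{834263989}{1328484}$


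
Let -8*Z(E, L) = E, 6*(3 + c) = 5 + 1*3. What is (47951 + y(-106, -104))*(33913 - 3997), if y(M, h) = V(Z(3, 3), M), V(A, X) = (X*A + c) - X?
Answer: 1438812513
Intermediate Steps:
c = -5/3 (c = -3 + (5 + 1*3)/6 = -3 + (5 + 3)/6 = -3 + (1/6)*8 = -3 + 4/3 = -5/3 ≈ -1.6667)
Z(E, L) = -E/8
V(A, X) = -5/3 - X + A*X (V(A, X) = (X*A - 5/3) - X = (A*X - 5/3) - X = (-5/3 + A*X) - X = -5/3 - X + A*X)
y(M, h) = -5/3 - 11*M/8 (y(M, h) = -5/3 - M + (-1/8*3)*M = -5/3 - M - 3*M/8 = -5/3 - 11*M/8)
(47951 + y(-106, -104))*(33913 - 3997) = (47951 + (-5/3 - 11/8*(-106)))*(33913 - 3997) = (47951 + (-5/3 + 583/4))*29916 = (47951 + 1729/12)*29916 = (577141/12)*29916 = 1438812513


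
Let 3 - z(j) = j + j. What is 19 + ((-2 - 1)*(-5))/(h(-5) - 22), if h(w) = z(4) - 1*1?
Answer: 517/28 ≈ 18.464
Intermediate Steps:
z(j) = 3 - 2*j (z(j) = 3 - (j + j) = 3 - 2*j)
h(w) = -6 (h(w) = (3 - 2*4) - 1*1 = (3 - 8) - 1 = -5 - 1 = -6)
19 + ((-2 - 1)*(-5))/(h(-5) - 22) = 19 + ((-2 - 1)*(-5))/(-6 - 22) = 19 + (-3*(-5))/(-28) = 19 - 1/28*15 = 19 - 15/28 = 517/28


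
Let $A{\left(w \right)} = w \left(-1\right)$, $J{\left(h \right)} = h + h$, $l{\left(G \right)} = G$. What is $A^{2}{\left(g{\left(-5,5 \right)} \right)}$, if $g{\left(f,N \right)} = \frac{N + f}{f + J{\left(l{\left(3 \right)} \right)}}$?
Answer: $0$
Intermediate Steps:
$J{\left(h \right)} = 2 h$
$g{\left(f,N \right)} = \frac{N + f}{6 + f}$ ($g{\left(f,N \right)} = \frac{N + f}{f + 2 \cdot 3} = \frac{N + f}{f + 6} = \frac{N + f}{6 + f}$)
$A{\left(w \right)} = - w$
$A^{2}{\left(g{\left(-5,5 \right)} \right)} = \left(- \frac{5 - 5}{6 - 5}\right)^{2} = \left(- \frac{0}{1}\right)^{2} = \left(- 1 \cdot 0\right)^{2} = \left(\left(-1\right) 0\right)^{2} = 0^{2} = 0$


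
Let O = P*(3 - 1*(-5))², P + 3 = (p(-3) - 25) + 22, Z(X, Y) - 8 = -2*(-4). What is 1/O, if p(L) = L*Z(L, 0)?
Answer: -1/3456 ≈ -0.00028935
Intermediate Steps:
Z(X, Y) = 16 (Z(X, Y) = 8 - 2*(-4) = 8 + 8 = 16)
p(L) = 16*L (p(L) = L*16 = 16*L)
P = -54 (P = -3 + ((16*(-3) - 25) + 22) = -3 + ((-48 - 25) + 22) = -3 + (-73 + 22) = -3 - 51 = -54)
O = -3456 (O = -54*(3 - 1*(-5))² = -54*(3 + 5)² = -54*8² = -54*64 = -3456)
1/O = 1/(-3456) = -1/3456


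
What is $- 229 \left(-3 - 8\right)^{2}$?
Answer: $-27709$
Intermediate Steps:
$- 229 \left(-3 - 8\right)^{2} = - 229 \left(-11\right)^{2} = \left(-229\right) 121 = -27709$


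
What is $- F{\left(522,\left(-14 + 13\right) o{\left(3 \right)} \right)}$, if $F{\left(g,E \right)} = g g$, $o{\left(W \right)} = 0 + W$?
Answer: $-272484$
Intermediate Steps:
$o{\left(W \right)} = W$
$F{\left(g,E \right)} = g^{2}$
$- F{\left(522,\left(-14 + 13\right) o{\left(3 \right)} \right)} = - 522^{2} = \left(-1\right) 272484 = -272484$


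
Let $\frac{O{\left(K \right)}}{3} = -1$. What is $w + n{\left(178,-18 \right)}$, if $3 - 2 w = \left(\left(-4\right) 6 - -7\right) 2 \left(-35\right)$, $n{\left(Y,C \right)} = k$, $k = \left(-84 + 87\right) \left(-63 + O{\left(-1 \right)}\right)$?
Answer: $- \frac{1583}{2} \approx -791.5$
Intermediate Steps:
$O{\left(K \right)} = -3$ ($O{\left(K \right)} = 3 \left(-1\right) = -3$)
$k = -198$ ($k = \left(-84 + 87\right) \left(-63 - 3\right) = 3 \left(-66\right) = -198$)
$n{\left(Y,C \right)} = -198$
$w = - \frac{1187}{2}$ ($w = \frac{3}{2} - \frac{\left(\left(-4\right) 6 - -7\right) 2 \left(-35\right)}{2} = \frac{3}{2} - \frac{\left(-24 + 7\right) 2 \left(-35\right)}{2} = \frac{3}{2} - \frac{\left(-17\right) 2 \left(-35\right)}{2} = \frac{3}{2} - \frac{\left(-34\right) \left(-35\right)}{2} = \frac{3}{2} - 595 = - \frac{1187}{2} \approx -593.5$)
$w + n{\left(178,-18 \right)} = - \frac{1187}{2} - 198 = - \frac{1583}{2}$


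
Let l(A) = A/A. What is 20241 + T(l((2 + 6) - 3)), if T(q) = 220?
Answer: 20461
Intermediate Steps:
l(A) = 1
20241 + T(l((2 + 6) - 3)) = 20241 + 220 = 20461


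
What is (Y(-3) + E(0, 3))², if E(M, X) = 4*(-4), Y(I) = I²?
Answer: 49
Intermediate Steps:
E(M, X) = -16
(Y(-3) + E(0, 3))² = ((-3)² - 16)² = (9 - 16)² = (-7)² = 49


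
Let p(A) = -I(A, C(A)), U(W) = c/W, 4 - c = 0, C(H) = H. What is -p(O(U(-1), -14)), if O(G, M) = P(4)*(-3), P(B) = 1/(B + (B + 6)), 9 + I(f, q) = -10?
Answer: -19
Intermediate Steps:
I(f, q) = -19 (I(f, q) = -9 - 10 = -19)
P(B) = 1/(6 + 2*B) (P(B) = 1/(B + (6 + B)) = 1/(6 + 2*B))
c = 4 (c = 4 - 1*0 = 4 + 0 = 4)
U(W) = 4/W
O(G, M) = -3/14 (O(G, M) = (1/(2*(3 + 4)))*(-3) = ((1/2)/7)*(-3) = ((1/2)*(1/7))*(-3) = (1/14)*(-3) = -3/14)
p(A) = 19 (p(A) = -1*(-19) = 19)
-p(O(U(-1), -14)) = -1*19 = -19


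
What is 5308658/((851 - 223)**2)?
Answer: 2654329/197192 ≈ 13.461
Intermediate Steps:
5308658/((851 - 223)**2) = 5308658/(628**2) = 5308658/394384 = 5308658*(1/394384) = 2654329/197192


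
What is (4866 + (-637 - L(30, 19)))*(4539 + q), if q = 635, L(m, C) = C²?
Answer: 20013032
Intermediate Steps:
(4866 + (-637 - L(30, 19)))*(4539 + q) = (4866 + (-637 - 1*19²))*(4539 + 635) = (4866 + (-637 - 1*361))*5174 = (4866 + (-637 - 361))*5174 = (4866 - 998)*5174 = 3868*5174 = 20013032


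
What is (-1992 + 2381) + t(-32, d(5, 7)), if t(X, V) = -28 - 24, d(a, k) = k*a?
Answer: 337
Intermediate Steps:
d(a, k) = a*k
t(X, V) = -52
(-1992 + 2381) + t(-32, d(5, 7)) = (-1992 + 2381) - 52 = 389 - 52 = 337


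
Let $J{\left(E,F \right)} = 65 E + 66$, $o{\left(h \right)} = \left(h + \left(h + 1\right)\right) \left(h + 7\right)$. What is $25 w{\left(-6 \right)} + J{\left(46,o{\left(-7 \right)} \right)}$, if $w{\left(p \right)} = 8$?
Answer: $3256$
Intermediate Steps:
$o{\left(h \right)} = \left(1 + 2 h\right) \left(7 + h\right)$ ($o{\left(h \right)} = \left(h + \left(1 + h\right)\right) \left(7 + h\right) = \left(1 + 2 h\right) \left(7 + h\right)$)
$J{\left(E,F \right)} = 66 + 65 E$
$25 w{\left(-6 \right)} + J{\left(46,o{\left(-7 \right)} \right)} = 25 \cdot 8 + \left(66 + 65 \cdot 46\right) = 200 + \left(66 + 2990\right) = 200 + 3056 = 3256$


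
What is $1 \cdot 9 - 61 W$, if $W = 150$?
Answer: $-9141$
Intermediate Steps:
$1 \cdot 9 - 61 W = 1 \cdot 9 - 9150 = 9 - 9150 = -9141$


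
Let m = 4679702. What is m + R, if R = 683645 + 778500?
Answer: 6141847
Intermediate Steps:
R = 1462145
m + R = 4679702 + 1462145 = 6141847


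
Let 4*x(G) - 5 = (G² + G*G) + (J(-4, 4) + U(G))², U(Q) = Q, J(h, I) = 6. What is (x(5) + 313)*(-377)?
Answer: -134589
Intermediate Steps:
x(G) = 5/4 + G²/2 + (6 + G)²/4 (x(G) = 5/4 + ((G² + G*G) + (6 + G)²)/4 = 5/4 + ((G² + G²) + (6 + G)²)/4 = 5/4 + (2*G² + (6 + G)²)/4 = 5/4 + ((6 + G)² + 2*G²)/4 = 5/4 + (G²/2 + (6 + G)²/4) = 5/4 + G²/2 + (6 + G)²/4)
(x(5) + 313)*(-377) = ((41/4 + 3*5 + (¾)*5²) + 313)*(-377) = ((41/4 + 15 + (¾)*25) + 313)*(-377) = ((41/4 + 15 + 75/4) + 313)*(-377) = (44 + 313)*(-377) = 357*(-377) = -134589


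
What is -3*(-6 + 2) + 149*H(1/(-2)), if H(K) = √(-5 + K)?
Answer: 12 + 149*I*√22/2 ≈ 12.0 + 349.44*I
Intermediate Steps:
-3*(-6 + 2) + 149*H(1/(-2)) = -3*(-6 + 2) + 149*√(-5 + 1/(-2)) = -3*(-4) + 149*√(-5 - ½) = 12 + 149*√(-11/2) = 12 + 149*(I*√22/2) = 12 + 149*I*√22/2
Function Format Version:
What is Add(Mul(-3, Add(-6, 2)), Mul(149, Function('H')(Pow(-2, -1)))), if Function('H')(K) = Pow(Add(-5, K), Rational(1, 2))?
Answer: Add(12, Mul(Rational(149, 2), I, Pow(22, Rational(1, 2)))) ≈ Add(12.000, Mul(349.44, I))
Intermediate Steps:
Add(Mul(-3, Add(-6, 2)), Mul(149, Function('H')(Pow(-2, -1)))) = Add(Mul(-3, Add(-6, 2)), Mul(149, Pow(Add(-5, Pow(-2, -1)), Rational(1, 2)))) = Add(Mul(-3, -4), Mul(149, Pow(Add(-5, Rational(-1, 2)), Rational(1, 2)))) = Add(12, Mul(149, Pow(Rational(-11, 2), Rational(1, 2)))) = Add(12, Mul(149, Mul(Rational(1, 2), I, Pow(22, Rational(1, 2))))) = Add(12, Mul(Rational(149, 2), I, Pow(22, Rational(1, 2))))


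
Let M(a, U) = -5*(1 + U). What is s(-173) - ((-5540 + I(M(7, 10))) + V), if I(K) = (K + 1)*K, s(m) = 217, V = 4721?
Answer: -1934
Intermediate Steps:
M(a, U) = -5 - 5*U
I(K) = K*(1 + K) (I(K) = (1 + K)*K = K*(1 + K))
s(-173) - ((-5540 + I(M(7, 10))) + V) = 217 - ((-5540 + (-5 - 5*10)*(1 + (-5 - 5*10))) + 4721) = 217 - ((-5540 + (-5 - 50)*(1 + (-5 - 50))) + 4721) = 217 - ((-5540 - 55*(1 - 55)) + 4721) = 217 - ((-5540 - 55*(-54)) + 4721) = 217 - ((-5540 + 2970) + 4721) = 217 - (-2570 + 4721) = 217 - 1*2151 = 217 - 2151 = -1934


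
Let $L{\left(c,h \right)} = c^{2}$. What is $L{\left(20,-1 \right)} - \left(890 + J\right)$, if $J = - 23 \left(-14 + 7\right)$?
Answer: $-651$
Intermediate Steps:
$J = 161$ ($J = \left(-23\right) \left(-7\right) = 161$)
$L{\left(20,-1 \right)} - \left(890 + J\right) = 20^{2} - \left(890 + 161\right) = 400 - 1051 = -651$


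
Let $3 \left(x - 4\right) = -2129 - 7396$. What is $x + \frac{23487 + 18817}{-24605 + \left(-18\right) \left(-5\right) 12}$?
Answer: $- \frac{74640079}{23525} \approx -3172.8$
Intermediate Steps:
$x = -3171$ ($x = 4 + \frac{-2129 - 7396}{3} = 4 + \frac{1}{3} \left(-9525\right) = 4 - 3175 = -3171$)
$x + \frac{23487 + 18817}{-24605 + \left(-18\right) \left(-5\right) 12} = -3171 + \frac{23487 + 18817}{-24605 + \left(-18\right) \left(-5\right) 12} = -3171 + \frac{42304}{-24605 + 90 \cdot 12} = -3171 + \frac{42304}{-24605 + 1080} = -3171 + \frac{42304}{-23525} = -3171 + 42304 \left(- \frac{1}{23525}\right) = -3171 - \frac{42304}{23525} = - \frac{74640079}{23525}$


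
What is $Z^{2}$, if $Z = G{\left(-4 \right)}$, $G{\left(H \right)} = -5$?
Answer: $25$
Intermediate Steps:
$Z = -5$
$Z^{2} = \left(-5\right)^{2} = 25$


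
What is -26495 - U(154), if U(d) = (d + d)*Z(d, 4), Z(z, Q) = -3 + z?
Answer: -73003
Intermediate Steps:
U(d) = 2*d*(-3 + d) (U(d) = (d + d)*(-3 + d) = (2*d)*(-3 + d) = 2*d*(-3 + d))
-26495 - U(154) = -26495 - 2*154*(-3 + 154) = -26495 - 2*154*151 = -26495 - 1*46508 = -26495 - 46508 = -73003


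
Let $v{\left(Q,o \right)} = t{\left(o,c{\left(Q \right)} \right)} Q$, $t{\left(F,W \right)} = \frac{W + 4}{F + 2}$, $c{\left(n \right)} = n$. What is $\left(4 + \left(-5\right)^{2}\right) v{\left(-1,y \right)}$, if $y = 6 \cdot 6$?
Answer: $- \frac{87}{38} \approx -2.2895$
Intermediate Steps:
$t{\left(F,W \right)} = \frac{4 + W}{2 + F}$
$y = 36$
$v{\left(Q,o \right)} = \frac{Q \left(4 + Q\right)}{2 + o}$ ($v{\left(Q,o \right)} = \frac{4 + Q}{2 + o} Q = \frac{Q \left(4 + Q\right)}{2 + o}$)
$\left(4 + \left(-5\right)^{2}\right) v{\left(-1,y \right)} = \left(4 + \left(-5\right)^{2}\right) \left(- \frac{4 - 1}{2 + 36}\right) = \left(4 + 25\right) \left(\left(-1\right) \frac{1}{38} \cdot 3\right) = 29 \left(\left(-1\right) \frac{1}{38} \cdot 3\right) = 29 \left(- \frac{3}{38}\right) = - \frac{87}{38}$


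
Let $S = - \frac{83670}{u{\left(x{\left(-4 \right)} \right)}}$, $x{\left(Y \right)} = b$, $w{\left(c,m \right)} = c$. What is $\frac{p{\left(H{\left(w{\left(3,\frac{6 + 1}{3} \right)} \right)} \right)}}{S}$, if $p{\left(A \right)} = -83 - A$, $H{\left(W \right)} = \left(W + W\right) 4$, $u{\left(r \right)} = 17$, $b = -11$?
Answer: $\frac{1819}{83670} \approx 0.02174$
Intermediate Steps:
$x{\left(Y \right)} = -11$
$H{\left(W \right)} = 8 W$ ($H{\left(W \right)} = 2 W 4 = 8 W$)
$S = - \frac{83670}{17} \approx -4921.8$
$\frac{p{\left(H{\left(w{\left(3,\frac{6 + 1}{3} \right)} \right)} \right)}}{S} = \frac{-83 - 8 \cdot 3}{- \frac{83670}{17}} = \left(-83 - 24\right) \left(- \frac{17}{83670}\right) = \left(-107\right) \left(- \frac{17}{83670}\right) = \frac{1819}{83670}$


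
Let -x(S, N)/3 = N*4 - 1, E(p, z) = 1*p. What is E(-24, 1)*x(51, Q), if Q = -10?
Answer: -2952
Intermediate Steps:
E(p, z) = p
x(S, N) = 3 - 12*N (x(S, N) = -3*(N*4 - 1) = -3*(4*N - 1) = -3*(-1 + 4*N) = 3 - 12*N)
E(-24, 1)*x(51, Q) = -24*(3 - 12*(-10)) = -24*(3 + 120) = -24*123 = -2952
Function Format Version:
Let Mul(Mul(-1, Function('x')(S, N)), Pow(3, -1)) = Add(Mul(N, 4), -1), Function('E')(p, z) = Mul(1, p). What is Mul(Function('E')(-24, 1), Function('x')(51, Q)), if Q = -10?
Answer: -2952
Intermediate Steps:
Function('E')(p, z) = p
Function('x')(S, N) = Add(3, Mul(-12, N)) (Function('x')(S, N) = Mul(-3, Add(Mul(N, 4), -1)) = Mul(-3, Add(Mul(4, N), -1)) = Mul(-3, Add(-1, Mul(4, N))) = Add(3, Mul(-12, N)))
Mul(Function('E')(-24, 1), Function('x')(51, Q)) = Mul(-24, Add(3, Mul(-12, -10))) = Mul(-24, Add(3, 120)) = Mul(-24, 123) = -2952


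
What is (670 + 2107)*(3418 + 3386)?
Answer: 18894708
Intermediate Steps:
(670 + 2107)*(3418 + 3386) = 2777*6804 = 18894708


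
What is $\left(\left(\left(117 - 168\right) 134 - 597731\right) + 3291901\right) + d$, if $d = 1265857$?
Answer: $3953193$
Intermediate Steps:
$\left(\left(\left(117 - 168\right) 134 - 597731\right) + 3291901\right) + d = \left(\left(\left(117 - 168\right) 134 - 597731\right) + 3291901\right) + 1265857 = \left(\left(\left(-51\right) 134 - 597731\right) + 3291901\right) + 1265857 = \left(\left(-6834 - 597731\right) + 3291901\right) + 1265857 = \left(-604565 + 3291901\right) + 1265857 = 2687336 + 1265857 = 3953193$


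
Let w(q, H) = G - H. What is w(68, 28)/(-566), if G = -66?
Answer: 47/283 ≈ 0.16608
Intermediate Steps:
w(q, H) = -66 - H
w(68, 28)/(-566) = (-66 - 1*28)/(-566) = (-66 - 28)*(-1/566) = -94*(-1/566) = 47/283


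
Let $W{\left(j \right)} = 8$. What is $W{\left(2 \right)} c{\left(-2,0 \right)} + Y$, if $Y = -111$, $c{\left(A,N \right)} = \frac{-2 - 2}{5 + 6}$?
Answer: $- \frac{1253}{11} \approx -113.91$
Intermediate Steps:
$c{\left(A,N \right)} = - \frac{4}{11}$
$W{\left(2 \right)} c{\left(-2,0 \right)} + Y = 8 \left(- \frac{4}{11}\right) - 111 = - \frac{32}{11} - 111 = - \frac{1253}{11}$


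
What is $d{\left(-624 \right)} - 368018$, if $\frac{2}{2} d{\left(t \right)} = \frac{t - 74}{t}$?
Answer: $- \frac{114821267}{312} \approx -3.6802 \cdot 10^{5}$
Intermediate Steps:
$d{\left(t \right)} = \frac{-74 + t}{t}$ ($d{\left(t \right)} = \frac{t - 74}{t} = \frac{-74 + t}{t}$)
$d{\left(-624 \right)} - 368018 = \frac{-74 - 624}{-624} - 368018 = \left(- \frac{1}{624}\right) \left(-698\right) - 368018 = \frac{349}{312} - 368018 = - \frac{114821267}{312}$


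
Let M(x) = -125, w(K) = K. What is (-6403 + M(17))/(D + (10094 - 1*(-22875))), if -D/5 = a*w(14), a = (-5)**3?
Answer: -6528/41719 ≈ -0.15648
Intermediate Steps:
a = -125
D = 8750 (D = -(-625)*14 = -5*(-1750) = 8750)
(-6403 + M(17))/(D + (10094 - 1*(-22875))) = (-6403 - 125)/(8750 + (10094 - 1*(-22875))) = -6528/(8750 + (10094 + 22875)) = -6528/(8750 + 32969) = -6528/41719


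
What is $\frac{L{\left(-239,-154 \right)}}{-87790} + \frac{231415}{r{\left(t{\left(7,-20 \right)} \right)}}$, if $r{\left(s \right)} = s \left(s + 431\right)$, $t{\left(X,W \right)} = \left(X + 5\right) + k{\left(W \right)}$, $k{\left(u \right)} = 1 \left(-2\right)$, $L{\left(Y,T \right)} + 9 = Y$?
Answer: $\frac{2031701653}{38715390} \approx 52.478$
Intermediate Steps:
$L{\left(Y,T \right)} = -9 + Y$
$k{\left(u \right)} = -2$
$t{\left(X,W \right)} = 3 + X$ ($t{\left(X,W \right)} = \left(X + 5\right) - 2 = \left(5 + X\right) - 2 = 3 + X$)
$r{\left(s \right)} = s \left(431 + s\right)$
$\frac{L{\left(-239,-154 \right)}}{-87790} + \frac{231415}{r{\left(t{\left(7,-20 \right)} \right)}} = \frac{-9 - 239}{-87790} + \frac{231415}{\left(3 + 7\right) \left(431 + \left(3 + 7\right)\right)} = \left(-248\right) \left(- \frac{1}{87790}\right) + \frac{231415}{10 \left(431 + 10\right)} = \frac{124}{43895} + \frac{231415}{10 \cdot 441} = \frac{124}{43895} + \frac{231415}{4410} = \frac{124}{43895} + 231415 \cdot \frac{1}{4410} = \frac{124}{43895} + \frac{46283}{882} = \frac{2031701653}{38715390}$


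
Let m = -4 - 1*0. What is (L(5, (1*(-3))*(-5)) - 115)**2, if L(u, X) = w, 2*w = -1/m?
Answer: 844561/64 ≈ 13196.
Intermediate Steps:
m = -4 (m = -4 + 0 = -4)
w = 1/8 (w = (-1/(-4))/2 = (-1*(-1/4))/2 = (1/2)*(1/4) = 1/8 ≈ 0.12500)
L(u, X) = 1/8
(L(5, (1*(-3))*(-5)) - 115)**2 = (1/8 - 115)**2 = (-919/8)**2 = 844561/64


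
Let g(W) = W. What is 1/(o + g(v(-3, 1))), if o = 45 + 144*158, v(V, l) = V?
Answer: 1/22794 ≈ 4.3871e-5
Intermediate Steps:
o = 22797 (o = 45 + 22752 = 22797)
1/(o + g(v(-3, 1))) = 1/(22797 - 3) = 1/22794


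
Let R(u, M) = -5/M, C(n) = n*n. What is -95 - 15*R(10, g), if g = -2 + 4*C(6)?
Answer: -13415/142 ≈ -94.472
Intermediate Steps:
C(n) = n**2
g = 142 (g = -2 + 4*6**2 = -2 + 4*36 = -2 + 144 = 142)
-95 - 15*R(10, g) = -95 - (-75)/142 = -95 - 15*(-5/142) = -95 + 75/142 = -13415/142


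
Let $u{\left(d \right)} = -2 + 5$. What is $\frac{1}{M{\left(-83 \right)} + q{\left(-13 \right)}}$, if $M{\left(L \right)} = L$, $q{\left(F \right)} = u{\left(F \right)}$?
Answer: $- \frac{1}{80} \approx -0.0125$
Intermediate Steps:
$u{\left(d \right)} = 3$
$q{\left(F \right)} = 3$
$\frac{1}{M{\left(-83 \right)} + q{\left(-13 \right)}} = \frac{1}{-83 + 3} = \frac{1}{-80} = - \frac{1}{80}$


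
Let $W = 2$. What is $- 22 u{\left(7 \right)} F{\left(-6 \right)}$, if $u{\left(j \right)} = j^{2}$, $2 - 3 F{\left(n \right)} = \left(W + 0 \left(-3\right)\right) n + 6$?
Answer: $- \frac{8624}{3} \approx -2874.7$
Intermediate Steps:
$F{\left(n \right)} = - \frac{4}{3} - \frac{2 n}{3}$ ($F{\left(n \right)} = \frac{2}{3} - \frac{\left(2 + 0 \left(-3\right)\right) n + 6}{3} = \frac{2}{3} - \frac{\left(2 + 0\right) n + 6}{3} = \frac{2}{3} - \frac{2 n + 6}{3} = \frac{2}{3} - \frac{6 + 2 n}{3} = \frac{2}{3} - \left(2 + \frac{2 n}{3}\right) = - \frac{4}{3} - \frac{2 n}{3}$)
$- 22 u{\left(7 \right)} F{\left(-6 \right)} = - 22 \cdot 7^{2} \left(- \frac{4}{3} - -4\right) = \left(-22\right) 49 \left(- \frac{4}{3} + 4\right) = \left(-1078\right) \frac{8}{3} = - \frac{8624}{3}$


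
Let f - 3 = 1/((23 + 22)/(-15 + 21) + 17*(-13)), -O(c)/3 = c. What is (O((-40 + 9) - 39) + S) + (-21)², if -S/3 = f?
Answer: 274140/427 ≈ 642.01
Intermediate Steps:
O(c) = -3*c
f = 1279/427 (f = 3 + 1/((23 + 22)/(-15 + 21) + 17*(-13)) = 3 + 1/(45/6 - 221) = 3 + 1/(45*(⅙) - 221) = 3 + 1/(15/2 - 221) = 3 + 1/(-427/2) = 3 - 2/427 = 1279/427 ≈ 2.9953)
S = -3837/427 (S = -3*1279/427 = -3837/427 ≈ -8.9859)
(O((-40 + 9) - 39) + S) + (-21)² = (-3*((-40 + 9) - 39) - 3837/427) + (-21)² = (-3*(-31 - 39) - 3837/427) + 441 = (-3*(-70) - 3837/427) + 441 = (210 - 3837/427) + 441 = 85833/427 + 441 = 274140/427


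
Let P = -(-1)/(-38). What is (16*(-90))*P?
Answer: 720/19 ≈ 37.895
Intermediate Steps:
P = -1/38 (P = -(-1)*(-1)/38 = -1*1/38 = -1/38 ≈ -0.026316)
(16*(-90))*P = (16*(-90))*(-1/38) = -1440*(-1/38) = 720/19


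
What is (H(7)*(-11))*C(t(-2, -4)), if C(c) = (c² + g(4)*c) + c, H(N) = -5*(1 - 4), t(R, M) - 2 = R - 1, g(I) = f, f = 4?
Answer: 660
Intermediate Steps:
g(I) = 4
t(R, M) = 1 + R (t(R, M) = 2 + (R - 1) = 2 + (-1 + R) = 1 + R)
H(N) = 15 (H(N) = -5*(-3) = 15)
C(c) = c² + 5*c (C(c) = (c² + 4*c) + c = c² + 5*c)
(H(7)*(-11))*C(t(-2, -4)) = (15*(-11))*((1 - 2)*(5 + (1 - 2))) = -(-165)*(5 - 1) = -(-165)*4 = -165*(-4) = 660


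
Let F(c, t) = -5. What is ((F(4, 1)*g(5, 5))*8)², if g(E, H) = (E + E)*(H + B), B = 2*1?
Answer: 7840000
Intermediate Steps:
B = 2
g(E, H) = 2*E*(2 + H) (g(E, H) = (E + E)*(H + 2) = (2*E)*(2 + H) = 2*E*(2 + H))
((F(4, 1)*g(5, 5))*8)² = (-10*5*(2 + 5)*8)² = (-10*5*7*8)² = (-5*70*8)² = (-350*8)² = (-2800)² = 7840000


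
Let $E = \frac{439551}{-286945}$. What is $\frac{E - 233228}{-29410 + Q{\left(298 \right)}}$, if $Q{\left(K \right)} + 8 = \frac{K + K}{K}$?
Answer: $\frac{66924048011}{8440774120} \approx 7.9287$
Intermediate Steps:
$E = - \frac{439551}{286945}$ ($E = 439551 \left(- \frac{1}{286945}\right) = - \frac{439551}{286945} \approx -1.5318$)
$Q{\left(K \right)} = -6$ ($Q{\left(K \right)} = -8 + \frac{K + K}{K} = -8 + \frac{2 K}{K} = -8 + 2 = -6$)
$\frac{E - 233228}{-29410 + Q{\left(298 \right)}} = \frac{- \frac{439551}{286945} - 233228}{-29410 - 6} = - \frac{66924048011}{286945 \left(-29416\right)} = \left(- \frac{66924048011}{286945}\right) \left(- \frac{1}{29416}\right) = \frac{66924048011}{8440774120}$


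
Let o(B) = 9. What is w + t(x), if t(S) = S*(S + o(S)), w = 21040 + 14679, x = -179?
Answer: 66149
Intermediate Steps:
w = 35719
t(S) = S*(9 + S) (t(S) = S*(S + 9) = S*(9 + S))
w + t(x) = 35719 - 179*(9 - 179) = 35719 - 179*(-170) = 35719 + 30430 = 66149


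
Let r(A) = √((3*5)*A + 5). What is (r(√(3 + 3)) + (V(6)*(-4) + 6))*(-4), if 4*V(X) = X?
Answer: -4*√(5 + 15*√6) ≈ -25.843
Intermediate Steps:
V(X) = X/4
r(A) = √(5 + 15*A) (r(A) = √(15*A + 5) = √(5 + 15*A))
(r(√(3 + 3)) + (V(6)*(-4) + 6))*(-4) = (√(5 + 15*√(3 + 3)) + (((¼)*6)*(-4) + 6))*(-4) = (√(5 + 15*√6) + ((3/2)*(-4) + 6))*(-4) = (√(5 + 15*√6) + (-6 + 6))*(-4) = (√(5 + 15*√6) + 0)*(-4) = √(5 + 15*√6)*(-4) = -4*√(5 + 15*√6)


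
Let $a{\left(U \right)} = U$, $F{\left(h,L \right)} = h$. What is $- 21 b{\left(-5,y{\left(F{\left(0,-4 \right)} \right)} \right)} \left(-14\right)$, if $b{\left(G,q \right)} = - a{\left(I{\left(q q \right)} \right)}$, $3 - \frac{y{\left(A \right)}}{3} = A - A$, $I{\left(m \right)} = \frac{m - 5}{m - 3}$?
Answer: $- \frac{3724}{13} \approx -286.46$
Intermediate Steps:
$I{\left(m \right)} = \frac{-5 + m}{-3 + m}$
$y{\left(A \right)} = 9$ ($y{\left(A \right)} = 9 - 3 \left(A - A\right) = 9 - 0 = 9 + 0 = 9$)
$b{\left(G,q \right)} = - \frac{-5 + q^{2}}{-3 + q^{2}}$ ($b{\left(G,q \right)} = - \frac{-5 + q q}{-3 + q q} = - \frac{-5 + q^{2}}{-3 + q^{2}}$)
$- 21 b{\left(-5,y{\left(F{\left(0,-4 \right)} \right)} \right)} \left(-14\right) = - 21 \frac{5 - 9^{2}}{-3 + 9^{2}} \left(-14\right) = - 21 \frac{5 - 81}{-3 + 81} \left(-14\right) = - 21 \frac{5 - 81}{78} \left(-14\right) = - 21 \cdot \frac{1}{78} \left(-76\right) \left(-14\right) = \left(-21\right) \left(- \frac{38}{39}\right) \left(-14\right) = \frac{266}{13} \left(-14\right) = - \frac{3724}{13}$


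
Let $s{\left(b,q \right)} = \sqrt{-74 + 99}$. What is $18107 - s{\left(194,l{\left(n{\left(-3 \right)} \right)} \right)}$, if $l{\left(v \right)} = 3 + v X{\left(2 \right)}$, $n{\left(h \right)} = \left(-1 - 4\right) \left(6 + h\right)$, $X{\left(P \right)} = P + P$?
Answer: $18102$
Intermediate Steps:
$X{\left(P \right)} = 2 P$
$n{\left(h \right)} = -30 - 5 h$ ($n{\left(h \right)} = - 5 \left(6 + h\right) = -30 - 5 h$)
$l{\left(v \right)} = 3 + 4 v$ ($l{\left(v \right)} = 3 + v 2 \cdot 2 = 3 + v 4 = 3 + 4 v$)
$s{\left(b,q \right)} = 5$ ($s{\left(b,q \right)} = \sqrt{25} = 5$)
$18107 - s{\left(194,l{\left(n{\left(-3 \right)} \right)} \right)} = 18107 - 5 = 18102$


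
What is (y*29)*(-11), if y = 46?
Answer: -14674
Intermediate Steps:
(y*29)*(-11) = (46*29)*(-11) = 1334*(-11) = -14674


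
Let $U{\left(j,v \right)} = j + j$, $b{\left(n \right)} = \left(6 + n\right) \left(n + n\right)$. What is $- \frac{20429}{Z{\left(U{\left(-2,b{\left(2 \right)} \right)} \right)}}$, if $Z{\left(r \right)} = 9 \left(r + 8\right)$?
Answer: $- \frac{20429}{36} \approx -567.47$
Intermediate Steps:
$b{\left(n \right)} = 2 n \left(6 + n\right)$ ($b{\left(n \right)} = \left(6 + n\right) 2 n = 2 n \left(6 + n\right)$)
$U{\left(j,v \right)} = 2 j$
$Z{\left(r \right)} = 72 + 9 r$ ($Z{\left(r \right)} = 9 \left(8 + r\right) = 72 + 9 r$)
$- \frac{20429}{Z{\left(U{\left(-2,b{\left(2 \right)} \right)} \right)}} = - \frac{20429}{72 + 9 \cdot 2 \left(-2\right)} = - \frac{20429}{72 + 9 \left(-4\right)} = - \frac{20429}{72 - 36} = - \frac{20429}{36}$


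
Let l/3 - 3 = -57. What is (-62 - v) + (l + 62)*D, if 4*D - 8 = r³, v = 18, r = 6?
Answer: -5680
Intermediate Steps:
l = -162 (l = 9 + 3*(-57) = 9 - 171 = -162)
D = 56 (D = 2 + (¼)*6³ = 2 + (¼)*216 = 2 + 54 = 56)
(-62 - v) + (l + 62)*D = (-62 - 1*18) + (-162 + 62)*56 = (-62 - 18) - 100*56 = -80 - 5600 = -5680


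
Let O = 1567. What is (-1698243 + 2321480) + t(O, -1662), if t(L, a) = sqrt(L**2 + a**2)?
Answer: 623237 + sqrt(5217733) ≈ 6.2552e+5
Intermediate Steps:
(-1698243 + 2321480) + t(O, -1662) = (-1698243 + 2321480) + sqrt(1567**2 + (-1662)**2) = 623237 + sqrt(2455489 + 2762244) = 623237 + sqrt(5217733)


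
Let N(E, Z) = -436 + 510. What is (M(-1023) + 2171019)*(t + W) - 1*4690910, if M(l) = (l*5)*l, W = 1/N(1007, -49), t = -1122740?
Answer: -307558589478158/37 ≈ -8.3124e+12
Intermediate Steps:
N(E, Z) = 74
W = 1/74 ≈ 0.013514
M(l) = 5*l² (M(l) = (5*l)*l = 5*l²)
(M(-1023) + 2171019)*(t + W) - 1*4690910 = (5*(-1023)² + 2171019)*(-1122740 + 1/74) - 1*4690910 = (5*1046529 + 2171019)*(-83082759/74) - 4690910 = (5232645 + 2171019)*(-83082759/74) - 4690910 = 7403664*(-83082759/74) - 4690910 = -307558415914488/37 - 4690910 = -307558589478158/37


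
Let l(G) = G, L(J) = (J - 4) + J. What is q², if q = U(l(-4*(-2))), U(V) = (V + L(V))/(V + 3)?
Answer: 400/121 ≈ 3.3058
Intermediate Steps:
L(J) = -4 + 2*J (L(J) = (-4 + J) + J = -4 + 2*J)
U(V) = (-4 + 3*V)/(3 + V) (U(V) = (V + (-4 + 2*V))/(V + 3) = (-4 + 3*V)/(3 + V))
q = 20/11 (q = (-4 + 3*(-4*(-2)))/(3 - 4*(-2)) = (-4 + 3*8)/(3 + 8) = (-4 + 24)/11 = (1/11)*20 = 20/11 ≈ 1.8182)
q² = (20/11)² = 400/121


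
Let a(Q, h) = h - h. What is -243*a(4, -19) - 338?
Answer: -338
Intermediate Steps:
a(Q, h) = 0
-243*a(4, -19) - 338 = -243*0 - 338 = 0 - 338 = -338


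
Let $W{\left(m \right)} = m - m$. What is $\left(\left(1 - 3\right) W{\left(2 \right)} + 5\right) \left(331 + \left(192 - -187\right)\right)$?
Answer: $3550$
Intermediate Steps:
$W{\left(m \right)} = 0$
$\left(\left(1 - 3\right) W{\left(2 \right)} + 5\right) \left(331 + \left(192 - -187\right)\right) = \left(\left(1 - 3\right) 0 + 5\right) \left(331 + \left(192 - -187\right)\right) = \left(\left(1 - 3\right) 0 + 5\right) \left(331 + \left(192 + 187\right)\right) = \left(\left(-2\right) 0 + 5\right) \left(331 + 379\right) = \left(0 + 5\right) 710 = 5 \cdot 710 = 3550$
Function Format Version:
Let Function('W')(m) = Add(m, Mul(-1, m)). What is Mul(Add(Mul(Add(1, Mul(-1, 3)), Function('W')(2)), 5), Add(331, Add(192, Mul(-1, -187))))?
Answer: 3550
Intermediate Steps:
Function('W')(m) = 0
Mul(Add(Mul(Add(1, Mul(-1, 3)), Function('W')(2)), 5), Add(331, Add(192, Mul(-1, -187)))) = Mul(Add(Mul(Add(1, Mul(-1, 3)), 0), 5), Add(331, Add(192, Mul(-1, -187)))) = Mul(Add(Mul(Add(1, -3), 0), 5), Add(331, Add(192, 187))) = Mul(Add(Mul(-2, 0), 5), Add(331, 379)) = Mul(Add(0, 5), 710) = Mul(5, 710) = 3550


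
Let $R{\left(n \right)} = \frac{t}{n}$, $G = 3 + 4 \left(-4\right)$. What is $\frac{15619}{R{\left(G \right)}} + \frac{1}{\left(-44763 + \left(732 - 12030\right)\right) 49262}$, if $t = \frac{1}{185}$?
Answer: $- \frac{103738791840368491}{2761676982} \approx -3.7564 \cdot 10^{7}$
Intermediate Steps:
$G = -13$ ($G = 3 - 16 = -13$)
$t = \frac{1}{185} \approx 0.0054054$
$R{\left(n \right)} = \frac{1}{185 n}$
$\frac{15619}{R{\left(G \right)}} + \frac{1}{\left(-44763 + \left(732 - 12030\right)\right) 49262} = \frac{15619}{\frac{1}{185} \frac{1}{-13}} + \frac{1}{\left(-44763 + \left(732 - 12030\right)\right) 49262} = \frac{15619}{\frac{1}{185} \left(- \frac{1}{13}\right)} + \frac{1}{-44763 + \left(732 - 12030\right)} \frac{1}{49262} = \frac{15619}{- \frac{1}{2405}} + \frac{1}{-44763 - 11298} \cdot \frac{1}{49262} = 15619 \left(-2405\right) + \frac{1}{-56061} \cdot \frac{1}{49262} = -37563695 - \frac{1}{2761676982} = - \frac{103738791840368491}{2761676982}$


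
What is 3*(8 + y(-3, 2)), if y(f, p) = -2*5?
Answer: -6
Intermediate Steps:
y(f, p) = -10
3*(8 + y(-3, 2)) = 3*(8 - 10) = 3*(-2) = -6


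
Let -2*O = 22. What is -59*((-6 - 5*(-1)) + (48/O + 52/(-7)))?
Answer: 58115/77 ≈ 754.74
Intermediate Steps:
O = -11 (O = -½*22 = -11)
-59*((-6 - 5*(-1)) + (48/O + 52/(-7))) = -59*((-6 - 5*(-1)) + (48/(-11) + 52/(-7))) = -59*((-6 + 5) + (48*(-1/11) + 52*(-⅐))) = -59*(-1 + (-48/11 - 52/7)) = -59*(-1 - 908/77) = -59*(-985/77) = 58115/77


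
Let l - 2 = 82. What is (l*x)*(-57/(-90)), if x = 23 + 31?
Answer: 14364/5 ≈ 2872.8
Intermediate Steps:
x = 54
l = 84 (l = 2 + 82 = 84)
(l*x)*(-57/(-90)) = (84*54)*(-57/(-90)) = 4536*(-57*(-1/90)) = 4536*(19/30) = 14364/5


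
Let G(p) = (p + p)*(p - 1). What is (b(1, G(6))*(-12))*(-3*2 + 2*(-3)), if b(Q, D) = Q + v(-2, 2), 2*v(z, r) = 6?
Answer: 576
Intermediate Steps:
v(z, r) = 3 (v(z, r) = (½)*6 = 3)
G(p) = 2*p*(-1 + p) (G(p) = (2*p)*(-1 + p) = 2*p*(-1 + p))
b(Q, D) = 3 + Q (b(Q, D) = Q + 3 = 3 + Q)
(b(1, G(6))*(-12))*(-3*2 + 2*(-3)) = ((3 + 1)*(-12))*(-3*2 + 2*(-3)) = (4*(-12))*(-6 - 6) = -48*(-12) = 576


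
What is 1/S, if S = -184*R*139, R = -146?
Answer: 1/3734096 ≈ 2.6780e-7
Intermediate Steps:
S = 3734096 (S = -184*(-146)*139 = 26864*139 = 3734096)
1/S = 1/3734096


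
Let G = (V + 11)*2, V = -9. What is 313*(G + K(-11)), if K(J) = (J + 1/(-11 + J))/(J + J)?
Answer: 682027/484 ≈ 1409.1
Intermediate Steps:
G = 4 (G = (-9 + 11)*2 = 2*2 = 4)
K(J) = (J + 1/(-11 + J))/(2*J) (K(J) = (J + 1/(-11 + J))/((2*J)) = (J + 1/(-11 + J))*(1/(2*J)) = (J + 1/(-11 + J))/(2*J))
313*(G + K(-11)) = 313*(4 + (½)*(1 + (-11)² - 11*(-11))/(-11*(-11 - 11))) = 313*(4 + (½)*(-1/11)*(1 + 121 + 121)/(-22)) = 313*(4 + (½)*(-1/11)*(-1/22)*243) = 313*(4 + 243/484) = 313*(2179/484) = 682027/484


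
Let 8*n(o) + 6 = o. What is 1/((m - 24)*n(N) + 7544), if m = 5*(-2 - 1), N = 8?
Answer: 4/30137 ≈ 0.00013273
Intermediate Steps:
n(o) = -¾ + o/8
m = -15 (m = 5*(-3) = -15)
1/((m - 24)*n(N) + 7544) = 1/((-15 - 24)*(-¾ + (⅛)*8) + 7544) = 1/(-39*(-¾ + 1) + 7544) = 1/(-39*¼ + 7544) = 1/(-39/4 + 7544) = 1/(30137/4) = 4/30137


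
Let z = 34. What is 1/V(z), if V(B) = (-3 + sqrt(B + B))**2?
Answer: (3 - 2*sqrt(17))**(-2) ≈ 0.036334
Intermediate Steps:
V(B) = (-3 + sqrt(2)*sqrt(B))**2 (V(B) = (-3 + sqrt(2*B))**2 = (-3 + sqrt(2)*sqrt(B))**2)
1/V(z) = 1/((-3 + sqrt(2)*sqrt(34))**2) = 1/((-3 + 2*sqrt(17))**2) = (-3 + 2*sqrt(17))**(-2)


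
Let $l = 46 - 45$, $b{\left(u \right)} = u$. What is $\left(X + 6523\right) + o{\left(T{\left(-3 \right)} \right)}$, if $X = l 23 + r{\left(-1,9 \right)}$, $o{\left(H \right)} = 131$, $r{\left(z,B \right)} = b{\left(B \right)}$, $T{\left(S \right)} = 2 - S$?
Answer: $6686$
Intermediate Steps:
$r{\left(z,B \right)} = B$
$l = 1$ ($l = 46 - 45 = 1$)
$X = 32$ ($X = 1 \cdot 23 + 9 = 23 + 9 = 32$)
$\left(X + 6523\right) + o{\left(T{\left(-3 \right)} \right)} = \left(32 + 6523\right) + 131 = 6555 + 131 = 6686$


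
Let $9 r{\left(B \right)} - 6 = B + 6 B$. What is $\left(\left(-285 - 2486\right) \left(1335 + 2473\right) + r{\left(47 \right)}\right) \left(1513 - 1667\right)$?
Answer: $\frac{14624976058}{9} \approx 1.625 \cdot 10^{9}$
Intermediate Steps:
$r{\left(B \right)} = \frac{2}{3} + \frac{7 B}{9}$ ($r{\left(B \right)} = \frac{2}{3} + \frac{B + 6 B}{9} = \frac{2}{3} + \frac{7 B}{9}$)
$\left(\left(-285 - 2486\right) \left(1335 + 2473\right) + r{\left(47 \right)}\right) \left(1513 - 1667\right) = \left(\left(-285 - 2486\right) \left(1335 + 2473\right) + \left(\frac{2}{3} + \frac{7}{9} \cdot 47\right)\right) \left(1513 - 1667\right) = \left(\left(-2771\right) 3808 + \left(\frac{2}{3} + \frac{329}{9}\right)\right) \left(-154\right) = \left(-10551968 + \frac{335}{9}\right) \left(-154\right) = \left(- \frac{94967377}{9}\right) \left(-154\right) = \frac{14624976058}{9}$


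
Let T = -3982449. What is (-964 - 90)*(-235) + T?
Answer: -3734759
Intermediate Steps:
(-964 - 90)*(-235) + T = (-964 - 90)*(-235) - 3982449 = -1054*(-235) - 3982449 = 247690 - 3982449 = -3734759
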